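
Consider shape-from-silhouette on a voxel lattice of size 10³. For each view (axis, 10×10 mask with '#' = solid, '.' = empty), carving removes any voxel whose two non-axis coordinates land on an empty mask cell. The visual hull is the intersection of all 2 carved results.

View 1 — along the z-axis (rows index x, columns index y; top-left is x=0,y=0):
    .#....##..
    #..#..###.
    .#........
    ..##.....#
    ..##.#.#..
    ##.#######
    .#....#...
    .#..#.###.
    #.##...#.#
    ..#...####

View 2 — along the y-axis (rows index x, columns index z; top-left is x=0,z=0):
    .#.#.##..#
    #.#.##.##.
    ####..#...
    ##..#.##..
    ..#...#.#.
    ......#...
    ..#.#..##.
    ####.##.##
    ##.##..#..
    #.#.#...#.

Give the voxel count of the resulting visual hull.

initial block: 10^3 = 1000
step 1: project along z, AND mask (42/100) → |grid| = 420
step 2: project along y, AND mask (46/100) → |grid| = 179

voxel count = 179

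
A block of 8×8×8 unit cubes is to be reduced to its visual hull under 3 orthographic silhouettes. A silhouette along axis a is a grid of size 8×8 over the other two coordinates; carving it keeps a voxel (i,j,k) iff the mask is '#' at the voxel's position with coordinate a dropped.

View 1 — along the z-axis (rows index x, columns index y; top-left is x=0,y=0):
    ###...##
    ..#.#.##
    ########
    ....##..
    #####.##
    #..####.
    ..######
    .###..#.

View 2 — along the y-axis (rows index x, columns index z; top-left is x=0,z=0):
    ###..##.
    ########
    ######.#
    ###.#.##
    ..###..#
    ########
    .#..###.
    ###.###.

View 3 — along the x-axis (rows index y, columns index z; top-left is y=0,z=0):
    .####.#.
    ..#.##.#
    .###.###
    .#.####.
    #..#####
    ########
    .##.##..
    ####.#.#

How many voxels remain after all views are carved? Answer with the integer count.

|visual hull| = 168

initial block: 8^3 = 512
carve view 1 (along z, XY-mask fill 41/64): 328 voxels remain
carve view 2 (along y, XZ-mask fill 48/64): 241 voxels remain
carve view 3 (along x, YZ-mask fill 44/64): 168 voxels remain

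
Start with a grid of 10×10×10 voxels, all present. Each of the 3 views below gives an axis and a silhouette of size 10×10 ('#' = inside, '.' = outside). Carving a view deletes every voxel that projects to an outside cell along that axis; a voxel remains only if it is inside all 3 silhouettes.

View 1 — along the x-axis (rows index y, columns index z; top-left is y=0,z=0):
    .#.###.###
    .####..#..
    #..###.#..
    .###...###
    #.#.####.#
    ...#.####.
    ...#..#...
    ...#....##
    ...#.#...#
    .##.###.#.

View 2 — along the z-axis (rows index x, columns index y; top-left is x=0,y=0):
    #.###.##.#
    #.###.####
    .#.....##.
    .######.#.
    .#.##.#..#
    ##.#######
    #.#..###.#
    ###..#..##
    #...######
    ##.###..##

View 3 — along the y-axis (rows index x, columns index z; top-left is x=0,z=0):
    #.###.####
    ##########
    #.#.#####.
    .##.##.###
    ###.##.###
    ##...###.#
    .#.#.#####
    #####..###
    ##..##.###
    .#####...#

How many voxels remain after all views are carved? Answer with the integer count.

voxel count = 234

start: 10×10×10 = 1000 voxels
step 1: project along x, AND mask (49/100) → |grid| = 490
step 2: project along z, AND mask (65/100) → |grid| = 320
step 3: project along y, AND mask (74/100) → |grid| = 234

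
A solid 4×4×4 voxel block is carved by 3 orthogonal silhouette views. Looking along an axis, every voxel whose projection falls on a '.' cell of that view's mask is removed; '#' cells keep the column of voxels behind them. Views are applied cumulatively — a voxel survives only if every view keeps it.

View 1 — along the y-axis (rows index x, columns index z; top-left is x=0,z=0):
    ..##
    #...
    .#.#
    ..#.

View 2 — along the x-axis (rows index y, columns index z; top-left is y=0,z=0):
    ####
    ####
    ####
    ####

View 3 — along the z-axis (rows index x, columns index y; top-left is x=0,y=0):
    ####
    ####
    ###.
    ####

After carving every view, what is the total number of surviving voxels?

|visual hull| = 22

initial block: 4^3 = 64
[1] y-view keeps 6 columns → grid now 24
[2] x-view keeps 16 columns → grid now 24
[3] z-view keeps 15 columns → grid now 22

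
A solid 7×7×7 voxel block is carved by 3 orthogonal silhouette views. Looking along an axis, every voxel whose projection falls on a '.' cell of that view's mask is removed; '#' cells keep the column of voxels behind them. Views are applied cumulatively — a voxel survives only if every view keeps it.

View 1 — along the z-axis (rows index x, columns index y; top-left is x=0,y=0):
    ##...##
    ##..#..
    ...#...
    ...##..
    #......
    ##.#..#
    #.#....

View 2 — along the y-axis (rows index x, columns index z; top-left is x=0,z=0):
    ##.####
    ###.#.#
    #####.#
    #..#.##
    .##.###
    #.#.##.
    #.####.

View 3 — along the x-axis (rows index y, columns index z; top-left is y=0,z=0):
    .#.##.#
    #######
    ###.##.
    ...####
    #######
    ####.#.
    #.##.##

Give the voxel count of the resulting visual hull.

60 voxels

initial block: 7^3 = 343
after view 1 [z-axis, 17 of 49 cells solid] → remaining = 119
after view 2 [y-axis, 35 of 49 cells solid] → remaining = 84
after view 3 [x-axis, 37 of 49 cells solid] → remaining = 60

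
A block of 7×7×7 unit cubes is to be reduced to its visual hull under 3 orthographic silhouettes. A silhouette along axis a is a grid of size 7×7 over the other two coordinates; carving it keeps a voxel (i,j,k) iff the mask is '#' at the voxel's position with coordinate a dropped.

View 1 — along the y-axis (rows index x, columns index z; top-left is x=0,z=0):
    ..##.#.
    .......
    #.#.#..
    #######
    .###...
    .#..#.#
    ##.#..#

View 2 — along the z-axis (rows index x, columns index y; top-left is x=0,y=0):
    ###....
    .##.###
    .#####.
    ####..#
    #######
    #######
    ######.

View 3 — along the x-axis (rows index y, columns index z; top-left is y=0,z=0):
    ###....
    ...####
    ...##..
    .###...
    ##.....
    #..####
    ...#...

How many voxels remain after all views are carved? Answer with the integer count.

initial block: 7^3 = 343
after view 1 [y-axis, 23 of 49 cells solid] → remaining = 161
after view 2 [z-axis, 38 of 49 cells solid] → remaining = 125
after view 3 [x-axis, 20 of 49 cells solid] → remaining = 53

voxel count = 53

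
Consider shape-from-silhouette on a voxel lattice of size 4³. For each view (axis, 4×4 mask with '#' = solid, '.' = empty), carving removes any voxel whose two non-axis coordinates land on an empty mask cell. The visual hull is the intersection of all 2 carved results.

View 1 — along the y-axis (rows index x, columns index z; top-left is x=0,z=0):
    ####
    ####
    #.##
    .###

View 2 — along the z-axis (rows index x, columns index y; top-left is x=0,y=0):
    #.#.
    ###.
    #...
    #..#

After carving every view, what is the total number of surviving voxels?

29 voxels

before carving: 64 voxels (4×4×4)
  1. axis=1 (XZ plane), |mask|=14  ⇒  voxels=56
  2. axis=2 (XY plane), |mask|=8  ⇒  voxels=29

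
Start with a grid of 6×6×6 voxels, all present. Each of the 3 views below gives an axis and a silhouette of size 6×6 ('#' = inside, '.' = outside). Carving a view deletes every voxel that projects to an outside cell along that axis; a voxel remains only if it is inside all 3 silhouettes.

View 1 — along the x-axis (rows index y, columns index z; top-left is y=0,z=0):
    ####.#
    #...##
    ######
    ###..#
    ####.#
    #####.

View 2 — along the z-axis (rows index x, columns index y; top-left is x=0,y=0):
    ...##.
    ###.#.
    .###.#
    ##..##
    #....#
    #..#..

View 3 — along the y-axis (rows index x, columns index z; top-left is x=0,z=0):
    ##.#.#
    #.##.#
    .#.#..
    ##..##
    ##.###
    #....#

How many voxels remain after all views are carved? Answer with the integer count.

50 voxels

initial block: 6^3 = 216
carve view 1 (along x, YZ-mask fill 28/36): 168 voxels remain
carve view 2 (along z, XY-mask fill 18/36): 83 voxels remain
carve view 3 (along y, XZ-mask fill 21/36): 50 voxels remain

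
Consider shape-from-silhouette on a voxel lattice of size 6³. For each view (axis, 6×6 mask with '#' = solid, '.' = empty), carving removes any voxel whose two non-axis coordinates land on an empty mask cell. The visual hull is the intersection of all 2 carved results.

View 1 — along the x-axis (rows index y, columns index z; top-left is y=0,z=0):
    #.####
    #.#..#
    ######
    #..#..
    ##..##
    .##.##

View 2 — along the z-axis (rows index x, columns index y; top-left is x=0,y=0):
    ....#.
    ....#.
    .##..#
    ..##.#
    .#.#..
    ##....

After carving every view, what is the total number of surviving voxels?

full grid |V| = 216
after view 1 [x-axis, 24 of 36 cells solid] → remaining = 144
after view 2 [z-axis, 12 of 36 cells solid] → remaining = 46

|visual hull| = 46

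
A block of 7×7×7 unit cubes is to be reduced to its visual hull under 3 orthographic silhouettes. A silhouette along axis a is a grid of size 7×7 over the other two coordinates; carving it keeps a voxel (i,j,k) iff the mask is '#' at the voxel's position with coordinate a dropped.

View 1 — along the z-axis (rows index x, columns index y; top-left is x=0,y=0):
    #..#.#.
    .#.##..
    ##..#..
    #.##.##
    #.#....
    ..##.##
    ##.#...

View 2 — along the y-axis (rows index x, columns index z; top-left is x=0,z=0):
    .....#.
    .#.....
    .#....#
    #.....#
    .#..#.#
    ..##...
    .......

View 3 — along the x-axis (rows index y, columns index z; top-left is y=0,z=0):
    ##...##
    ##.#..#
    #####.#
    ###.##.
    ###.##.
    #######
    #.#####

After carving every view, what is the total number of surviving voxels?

32 voxels

initial block: 7^3 = 343
after view 1 [z-axis, 23 of 49 cells solid] → remaining = 161
after view 2 [y-axis, 11 of 49 cells solid] → remaining = 36
after view 3 [x-axis, 37 of 49 cells solid] → remaining = 32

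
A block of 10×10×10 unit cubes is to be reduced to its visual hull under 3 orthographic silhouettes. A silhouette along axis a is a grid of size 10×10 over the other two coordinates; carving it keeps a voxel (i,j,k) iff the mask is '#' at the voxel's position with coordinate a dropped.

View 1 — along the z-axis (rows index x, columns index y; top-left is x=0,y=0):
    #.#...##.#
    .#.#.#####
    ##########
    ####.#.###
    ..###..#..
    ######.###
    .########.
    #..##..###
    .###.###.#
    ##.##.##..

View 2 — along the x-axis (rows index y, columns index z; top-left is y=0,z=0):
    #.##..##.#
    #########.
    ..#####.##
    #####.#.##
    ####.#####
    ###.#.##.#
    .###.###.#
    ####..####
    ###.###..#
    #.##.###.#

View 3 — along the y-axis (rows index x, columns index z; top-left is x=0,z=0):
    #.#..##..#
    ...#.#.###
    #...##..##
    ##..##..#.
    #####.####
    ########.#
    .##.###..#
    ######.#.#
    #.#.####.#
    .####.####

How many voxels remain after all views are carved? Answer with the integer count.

before carving: 1000 voxels (10×10×10)
after view 1 [z-axis, 70 of 100 cells solid] → remaining = 700
after view 2 [x-axis, 75 of 100 cells solid] → remaining = 529
after view 3 [y-axis, 67 of 100 cells solid] → remaining = 348

|visual hull| = 348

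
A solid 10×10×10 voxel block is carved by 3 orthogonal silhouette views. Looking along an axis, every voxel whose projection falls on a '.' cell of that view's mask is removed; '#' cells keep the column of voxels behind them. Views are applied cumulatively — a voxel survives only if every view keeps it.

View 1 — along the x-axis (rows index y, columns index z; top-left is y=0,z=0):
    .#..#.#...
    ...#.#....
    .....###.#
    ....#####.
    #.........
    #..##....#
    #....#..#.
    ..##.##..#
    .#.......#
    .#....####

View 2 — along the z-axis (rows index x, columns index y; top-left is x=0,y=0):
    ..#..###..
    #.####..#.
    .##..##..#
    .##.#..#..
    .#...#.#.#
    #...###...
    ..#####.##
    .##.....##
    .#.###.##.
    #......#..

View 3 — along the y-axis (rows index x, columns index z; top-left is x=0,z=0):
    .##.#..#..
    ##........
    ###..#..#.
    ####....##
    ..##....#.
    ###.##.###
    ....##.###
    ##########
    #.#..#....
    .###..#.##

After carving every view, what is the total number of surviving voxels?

full grid |V| = 1000
V1 x: intersect with YZ mask (34 set) -- 340 left
V2 z: intersect with XY mask (46 set) -- 156 left
V3 y: intersect with XZ mask (52 set) -- 75 left

remaining voxels: 75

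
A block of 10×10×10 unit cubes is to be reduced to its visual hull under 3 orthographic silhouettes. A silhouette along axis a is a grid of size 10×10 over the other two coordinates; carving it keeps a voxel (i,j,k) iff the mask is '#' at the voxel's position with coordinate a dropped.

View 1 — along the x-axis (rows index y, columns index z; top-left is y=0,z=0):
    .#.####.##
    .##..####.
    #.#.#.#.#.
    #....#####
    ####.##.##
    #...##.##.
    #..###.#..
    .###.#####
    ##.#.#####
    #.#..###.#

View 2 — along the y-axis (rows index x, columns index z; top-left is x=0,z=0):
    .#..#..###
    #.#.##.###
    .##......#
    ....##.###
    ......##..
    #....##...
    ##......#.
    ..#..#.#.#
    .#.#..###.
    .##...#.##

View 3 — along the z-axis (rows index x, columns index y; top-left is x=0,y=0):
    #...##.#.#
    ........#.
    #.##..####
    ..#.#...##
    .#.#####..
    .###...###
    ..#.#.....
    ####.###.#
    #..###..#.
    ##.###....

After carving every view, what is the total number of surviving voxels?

voxel count = 129

start: 10×10×10 = 1000 voxels
after view 1 [x-axis, 64 of 100 cells solid] → remaining = 640
after view 2 [y-axis, 42 of 100 cells solid] → remaining = 277
after view 3 [z-axis, 49 of 100 cells solid] → remaining = 129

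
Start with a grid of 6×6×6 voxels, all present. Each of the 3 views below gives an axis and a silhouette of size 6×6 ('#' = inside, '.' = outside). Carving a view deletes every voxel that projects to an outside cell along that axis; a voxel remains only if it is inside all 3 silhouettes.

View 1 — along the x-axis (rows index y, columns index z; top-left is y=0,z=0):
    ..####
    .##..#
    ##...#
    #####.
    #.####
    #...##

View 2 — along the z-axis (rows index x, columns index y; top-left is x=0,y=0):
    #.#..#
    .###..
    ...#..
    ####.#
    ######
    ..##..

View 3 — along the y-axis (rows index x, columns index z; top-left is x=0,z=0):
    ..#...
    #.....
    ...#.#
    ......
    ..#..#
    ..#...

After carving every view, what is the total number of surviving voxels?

initial block: 6^3 = 216
[1] x-view keeps 23 columns → grid now 138
[2] z-view keeps 20 columns → grid now 75
[3] y-view keeps 7 columns → grid now 14

voxel count = 14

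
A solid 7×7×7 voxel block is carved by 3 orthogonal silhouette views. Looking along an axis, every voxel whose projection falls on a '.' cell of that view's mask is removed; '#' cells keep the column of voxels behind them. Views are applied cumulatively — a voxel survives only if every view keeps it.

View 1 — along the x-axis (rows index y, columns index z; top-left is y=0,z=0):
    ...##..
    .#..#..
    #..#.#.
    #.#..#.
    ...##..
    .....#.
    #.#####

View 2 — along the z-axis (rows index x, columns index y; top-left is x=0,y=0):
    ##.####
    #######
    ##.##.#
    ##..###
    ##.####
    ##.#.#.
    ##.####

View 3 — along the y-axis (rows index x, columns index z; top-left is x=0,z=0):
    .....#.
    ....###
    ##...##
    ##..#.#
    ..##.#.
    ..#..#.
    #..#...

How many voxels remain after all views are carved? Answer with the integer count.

|visual hull| = 41

before carving: 343 voxels (7×7×7)
after view 1 [x-axis, 19 of 49 cells solid] → remaining = 133
after view 2 [z-axis, 39 of 49 cells solid] → remaining = 103
after view 3 [y-axis, 19 of 49 cells solid] → remaining = 41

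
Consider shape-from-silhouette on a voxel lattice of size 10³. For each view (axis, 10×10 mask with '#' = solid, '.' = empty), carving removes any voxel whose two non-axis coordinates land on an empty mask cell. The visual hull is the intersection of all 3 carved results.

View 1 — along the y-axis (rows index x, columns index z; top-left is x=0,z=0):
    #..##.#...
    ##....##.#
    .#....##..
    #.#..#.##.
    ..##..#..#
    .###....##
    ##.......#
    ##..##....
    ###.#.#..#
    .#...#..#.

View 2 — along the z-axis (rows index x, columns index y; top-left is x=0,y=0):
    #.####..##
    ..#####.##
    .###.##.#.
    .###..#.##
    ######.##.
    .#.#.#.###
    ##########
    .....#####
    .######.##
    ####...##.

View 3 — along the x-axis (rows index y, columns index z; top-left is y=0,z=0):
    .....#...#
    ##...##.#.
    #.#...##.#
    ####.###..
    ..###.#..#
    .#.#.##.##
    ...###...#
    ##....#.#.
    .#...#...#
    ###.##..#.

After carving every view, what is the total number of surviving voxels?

full grid |V| = 1000
[1] y-view keeps 42 columns → grid now 420
[2] z-view keeps 69 columns → grid now 289
[3] x-view keeps 47 columns → grid now 154

|visual hull| = 154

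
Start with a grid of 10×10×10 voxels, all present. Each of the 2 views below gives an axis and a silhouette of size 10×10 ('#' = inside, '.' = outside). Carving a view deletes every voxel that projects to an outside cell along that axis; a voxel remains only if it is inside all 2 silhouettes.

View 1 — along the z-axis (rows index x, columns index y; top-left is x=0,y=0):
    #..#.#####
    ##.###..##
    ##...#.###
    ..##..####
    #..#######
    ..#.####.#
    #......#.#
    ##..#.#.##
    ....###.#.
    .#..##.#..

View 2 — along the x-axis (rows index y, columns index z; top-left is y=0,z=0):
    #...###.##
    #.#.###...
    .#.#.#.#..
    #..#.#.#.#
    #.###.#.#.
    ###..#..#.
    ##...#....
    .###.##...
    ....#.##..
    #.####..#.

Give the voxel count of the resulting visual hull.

start: 10×10×10 = 1000 voxels
[1] z-view keeps 57 columns → grid now 570
[2] x-view keeps 48 columns → grid now 277

|visual hull| = 277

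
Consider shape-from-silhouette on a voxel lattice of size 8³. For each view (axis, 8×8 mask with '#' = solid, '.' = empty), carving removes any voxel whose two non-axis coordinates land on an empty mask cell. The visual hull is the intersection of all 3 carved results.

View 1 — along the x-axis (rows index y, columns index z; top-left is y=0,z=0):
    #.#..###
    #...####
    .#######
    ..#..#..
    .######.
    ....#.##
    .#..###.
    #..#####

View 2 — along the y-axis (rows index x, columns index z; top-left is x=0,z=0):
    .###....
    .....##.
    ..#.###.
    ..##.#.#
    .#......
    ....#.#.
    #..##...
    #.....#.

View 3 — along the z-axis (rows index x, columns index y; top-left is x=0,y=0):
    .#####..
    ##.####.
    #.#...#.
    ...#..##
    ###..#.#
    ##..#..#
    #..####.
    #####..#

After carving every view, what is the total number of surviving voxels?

full grid |V| = 512
carve view 1 (along x, YZ-mask fill 38/64): 304 voxels remain
carve view 2 (along y, XZ-mask fill 21/64): 105 voxels remain
carve view 3 (along z, XY-mask fill 37/64): 54 voxels remain

remaining voxels: 54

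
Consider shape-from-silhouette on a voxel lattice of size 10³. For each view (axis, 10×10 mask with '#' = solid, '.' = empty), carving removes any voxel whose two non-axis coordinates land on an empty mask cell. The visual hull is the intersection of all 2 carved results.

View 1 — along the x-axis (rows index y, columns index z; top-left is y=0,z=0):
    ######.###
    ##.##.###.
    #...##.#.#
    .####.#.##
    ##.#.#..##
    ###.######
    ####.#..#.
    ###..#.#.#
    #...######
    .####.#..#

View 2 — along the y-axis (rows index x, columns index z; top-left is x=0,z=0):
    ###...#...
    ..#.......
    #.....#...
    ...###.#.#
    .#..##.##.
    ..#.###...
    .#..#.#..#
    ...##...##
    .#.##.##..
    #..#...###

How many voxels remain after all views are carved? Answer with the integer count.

initial block: 10^3 = 1000
V1 x: intersect with YZ mask (68 set) -- 680 left
V2 y: intersect with XZ mask (39 set) -- 263 left

voxel count = 263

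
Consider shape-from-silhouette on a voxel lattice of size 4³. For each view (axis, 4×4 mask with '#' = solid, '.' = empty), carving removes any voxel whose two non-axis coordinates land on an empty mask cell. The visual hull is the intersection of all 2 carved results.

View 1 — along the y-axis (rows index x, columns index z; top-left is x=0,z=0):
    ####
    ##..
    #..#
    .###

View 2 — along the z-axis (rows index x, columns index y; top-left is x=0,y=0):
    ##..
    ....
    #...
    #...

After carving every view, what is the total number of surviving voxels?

start: 4×4×4 = 64 voxels
V1 y: intersect with XZ mask (11 set) -- 44 left
V2 z: intersect with XY mask (4 set) -- 13 left

13 voxels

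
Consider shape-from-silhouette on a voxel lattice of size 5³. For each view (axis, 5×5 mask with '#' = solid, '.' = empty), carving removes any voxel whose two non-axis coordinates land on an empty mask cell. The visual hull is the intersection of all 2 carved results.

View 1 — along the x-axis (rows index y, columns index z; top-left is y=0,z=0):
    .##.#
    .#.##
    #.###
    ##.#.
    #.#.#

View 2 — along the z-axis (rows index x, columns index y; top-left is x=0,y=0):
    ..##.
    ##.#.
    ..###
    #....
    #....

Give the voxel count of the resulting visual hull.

voxel count = 32

full grid |V| = 125
V1 x: intersect with YZ mask (16 set) -- 80 left
V2 z: intersect with XY mask (10 set) -- 32 left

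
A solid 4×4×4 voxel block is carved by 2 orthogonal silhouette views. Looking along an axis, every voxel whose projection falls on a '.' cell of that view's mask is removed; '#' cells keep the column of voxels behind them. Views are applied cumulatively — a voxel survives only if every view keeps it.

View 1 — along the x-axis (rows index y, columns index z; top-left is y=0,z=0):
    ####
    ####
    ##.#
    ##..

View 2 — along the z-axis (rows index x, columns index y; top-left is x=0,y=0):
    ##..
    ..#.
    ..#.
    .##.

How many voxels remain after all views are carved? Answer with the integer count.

21 voxels

before carving: 64 voxels (4×4×4)
carve view 1 (along x, YZ-mask fill 13/16): 52 voxels remain
carve view 2 (along z, XY-mask fill 6/16): 21 voxels remain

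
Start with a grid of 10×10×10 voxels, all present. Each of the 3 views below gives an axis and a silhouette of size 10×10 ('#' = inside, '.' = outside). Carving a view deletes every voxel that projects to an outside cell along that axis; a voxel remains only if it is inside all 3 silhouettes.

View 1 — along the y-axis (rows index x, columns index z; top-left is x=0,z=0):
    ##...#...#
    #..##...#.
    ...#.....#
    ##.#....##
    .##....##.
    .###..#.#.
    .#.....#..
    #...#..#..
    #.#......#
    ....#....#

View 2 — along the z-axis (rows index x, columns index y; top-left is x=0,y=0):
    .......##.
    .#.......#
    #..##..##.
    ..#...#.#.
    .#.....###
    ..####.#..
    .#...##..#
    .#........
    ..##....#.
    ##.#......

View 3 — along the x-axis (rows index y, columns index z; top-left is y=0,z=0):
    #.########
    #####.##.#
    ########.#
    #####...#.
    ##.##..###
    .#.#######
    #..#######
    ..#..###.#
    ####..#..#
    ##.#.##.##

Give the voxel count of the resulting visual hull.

|visual hull| = 79

initial block: 10^3 = 1000
[1] y-view keeps 34 columns → grid now 340
[2] z-view keeps 32 columns → grid now 108
[3] x-view keeps 73 columns → grid now 79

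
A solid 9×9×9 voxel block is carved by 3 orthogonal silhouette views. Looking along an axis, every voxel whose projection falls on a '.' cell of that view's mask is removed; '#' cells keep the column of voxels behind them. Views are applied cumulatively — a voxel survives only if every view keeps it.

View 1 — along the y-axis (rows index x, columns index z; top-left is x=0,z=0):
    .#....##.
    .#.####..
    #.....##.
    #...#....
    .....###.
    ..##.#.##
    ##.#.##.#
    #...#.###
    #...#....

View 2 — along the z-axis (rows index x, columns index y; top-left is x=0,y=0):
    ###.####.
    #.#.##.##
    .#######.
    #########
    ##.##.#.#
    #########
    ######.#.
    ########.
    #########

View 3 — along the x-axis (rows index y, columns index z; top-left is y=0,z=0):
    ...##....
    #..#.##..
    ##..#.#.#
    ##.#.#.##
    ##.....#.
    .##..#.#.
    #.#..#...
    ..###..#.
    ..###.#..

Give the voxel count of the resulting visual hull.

111 voxels

start: 9×9×9 = 729 voxels
after view 1 [y-axis, 34 of 81 cells solid] → remaining = 306
after view 2 [z-axis, 68 of 81 cells solid] → remaining = 253
after view 3 [x-axis, 35 of 81 cells solid] → remaining = 111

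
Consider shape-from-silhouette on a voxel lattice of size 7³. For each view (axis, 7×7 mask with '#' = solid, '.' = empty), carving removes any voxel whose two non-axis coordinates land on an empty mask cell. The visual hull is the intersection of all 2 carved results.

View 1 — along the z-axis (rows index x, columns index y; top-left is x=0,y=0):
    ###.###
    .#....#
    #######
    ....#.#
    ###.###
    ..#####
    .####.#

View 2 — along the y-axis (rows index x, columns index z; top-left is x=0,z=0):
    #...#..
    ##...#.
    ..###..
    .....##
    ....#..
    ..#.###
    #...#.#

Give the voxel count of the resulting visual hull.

before carving: 343 voxels (7×7×7)
carve view 1 (along z, XY-mask fill 33/49): 231 voxels remain
carve view 2 (along y, XZ-mask fill 18/49): 84 voxels remain

|visual hull| = 84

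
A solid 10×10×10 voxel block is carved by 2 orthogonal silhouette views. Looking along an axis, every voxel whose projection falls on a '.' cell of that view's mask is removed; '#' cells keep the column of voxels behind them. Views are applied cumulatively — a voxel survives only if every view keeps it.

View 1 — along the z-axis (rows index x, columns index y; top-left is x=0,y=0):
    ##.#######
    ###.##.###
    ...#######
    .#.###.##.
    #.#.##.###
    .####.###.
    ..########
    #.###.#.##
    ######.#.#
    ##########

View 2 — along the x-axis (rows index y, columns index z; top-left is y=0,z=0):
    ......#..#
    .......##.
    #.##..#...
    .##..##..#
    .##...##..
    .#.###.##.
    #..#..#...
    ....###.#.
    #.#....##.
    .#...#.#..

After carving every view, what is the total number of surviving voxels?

full grid |V| = 1000
step 1: project along z, AND mask (77/100) → |grid| = 770
step 2: project along x, AND mask (37/100) → |grid| = 294

voxel count = 294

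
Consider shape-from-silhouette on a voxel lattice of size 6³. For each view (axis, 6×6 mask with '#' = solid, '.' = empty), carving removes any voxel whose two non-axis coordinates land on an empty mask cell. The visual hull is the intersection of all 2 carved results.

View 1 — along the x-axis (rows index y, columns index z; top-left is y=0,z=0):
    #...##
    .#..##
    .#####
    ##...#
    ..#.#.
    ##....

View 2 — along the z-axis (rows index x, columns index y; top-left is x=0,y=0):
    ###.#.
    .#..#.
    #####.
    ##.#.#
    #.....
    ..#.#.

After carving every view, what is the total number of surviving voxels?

initial block: 6^3 = 216
V1 x: intersect with YZ mask (18 set) -- 108 left
V2 z: intersect with XY mask (18 set) -- 55 left

voxel count = 55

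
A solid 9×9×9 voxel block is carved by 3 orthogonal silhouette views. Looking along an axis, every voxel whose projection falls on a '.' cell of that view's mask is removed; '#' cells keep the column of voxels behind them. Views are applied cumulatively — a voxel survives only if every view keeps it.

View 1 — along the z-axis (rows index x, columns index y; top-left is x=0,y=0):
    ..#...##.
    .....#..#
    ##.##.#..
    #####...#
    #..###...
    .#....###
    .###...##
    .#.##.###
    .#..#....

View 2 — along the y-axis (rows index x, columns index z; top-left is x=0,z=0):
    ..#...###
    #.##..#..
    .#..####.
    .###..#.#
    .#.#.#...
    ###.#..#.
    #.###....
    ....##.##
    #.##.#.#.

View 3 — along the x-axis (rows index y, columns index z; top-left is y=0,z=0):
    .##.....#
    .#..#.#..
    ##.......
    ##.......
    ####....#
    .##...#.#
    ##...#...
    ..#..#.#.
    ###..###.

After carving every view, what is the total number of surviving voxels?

start: 9×9×9 = 729 voxels
  1. axis=2 (XY plane), |mask|=37  ⇒  voxels=333
  2. axis=1 (XZ plane), |mask|=39  ⇒  voxels=161
  3. axis=0 (YZ plane), |mask|=31  ⇒  voxels=60

|visual hull| = 60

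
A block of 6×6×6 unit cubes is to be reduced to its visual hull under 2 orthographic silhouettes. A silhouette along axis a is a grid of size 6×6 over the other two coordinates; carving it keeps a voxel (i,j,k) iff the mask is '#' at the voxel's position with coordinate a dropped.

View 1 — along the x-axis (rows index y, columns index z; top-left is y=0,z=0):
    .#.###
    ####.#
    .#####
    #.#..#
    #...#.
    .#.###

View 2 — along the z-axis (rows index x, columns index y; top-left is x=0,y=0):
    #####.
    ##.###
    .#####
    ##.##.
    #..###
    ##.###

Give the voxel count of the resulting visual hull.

|visual hull| = 101

start: 6×6×6 = 216 voxels
[1] x-view keeps 23 columns → grid now 138
[2] z-view keeps 28 columns → grid now 101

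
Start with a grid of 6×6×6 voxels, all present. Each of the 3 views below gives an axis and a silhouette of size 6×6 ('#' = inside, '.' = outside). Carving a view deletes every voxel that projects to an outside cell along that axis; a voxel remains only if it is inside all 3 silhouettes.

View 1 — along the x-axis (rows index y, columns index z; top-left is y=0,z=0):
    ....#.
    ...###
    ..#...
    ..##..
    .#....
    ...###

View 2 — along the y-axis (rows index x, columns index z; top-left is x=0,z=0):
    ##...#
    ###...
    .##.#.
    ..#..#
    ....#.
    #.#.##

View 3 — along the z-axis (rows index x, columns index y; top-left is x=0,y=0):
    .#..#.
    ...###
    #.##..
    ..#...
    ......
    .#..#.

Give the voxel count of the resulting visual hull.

voxel count = 10

full grid |V| = 216
after view 1 [x-axis, 11 of 36 cells solid] → remaining = 66
after view 2 [y-axis, 16 of 36 cells solid] → remaining = 26
after view 3 [z-axis, 11 of 36 cells solid] → remaining = 10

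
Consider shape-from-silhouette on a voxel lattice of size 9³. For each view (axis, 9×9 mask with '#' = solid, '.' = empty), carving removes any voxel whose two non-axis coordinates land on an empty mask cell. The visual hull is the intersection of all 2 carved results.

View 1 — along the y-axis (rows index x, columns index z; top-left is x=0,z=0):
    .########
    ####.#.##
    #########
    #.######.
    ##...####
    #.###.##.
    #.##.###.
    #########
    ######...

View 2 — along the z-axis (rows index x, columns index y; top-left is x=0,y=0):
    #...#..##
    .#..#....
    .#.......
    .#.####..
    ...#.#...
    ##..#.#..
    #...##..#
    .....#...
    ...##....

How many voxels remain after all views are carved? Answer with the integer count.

voxel count = 171

initial block: 9^3 = 729
carve view 1 (along y, XZ-mask fill 64/81): 576 voxels remain
carve view 2 (along z, XY-mask fill 25/81): 171 voxels remain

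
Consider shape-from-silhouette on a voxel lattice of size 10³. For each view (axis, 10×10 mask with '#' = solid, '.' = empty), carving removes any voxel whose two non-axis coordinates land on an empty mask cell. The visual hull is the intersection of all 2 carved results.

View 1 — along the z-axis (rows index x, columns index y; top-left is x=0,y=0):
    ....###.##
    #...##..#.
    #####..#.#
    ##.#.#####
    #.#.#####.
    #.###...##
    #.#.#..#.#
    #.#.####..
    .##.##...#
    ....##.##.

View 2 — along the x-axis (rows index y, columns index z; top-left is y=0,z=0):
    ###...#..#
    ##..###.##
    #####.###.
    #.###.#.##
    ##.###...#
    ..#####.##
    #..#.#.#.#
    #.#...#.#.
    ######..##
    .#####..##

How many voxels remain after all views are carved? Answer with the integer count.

full grid |V| = 1000
  1. axis=2 (XY plane), |mask|=57  ⇒  voxels=570
  2. axis=0 (YZ plane), |mask|=64  ⇒  voxels=362

remaining voxels: 362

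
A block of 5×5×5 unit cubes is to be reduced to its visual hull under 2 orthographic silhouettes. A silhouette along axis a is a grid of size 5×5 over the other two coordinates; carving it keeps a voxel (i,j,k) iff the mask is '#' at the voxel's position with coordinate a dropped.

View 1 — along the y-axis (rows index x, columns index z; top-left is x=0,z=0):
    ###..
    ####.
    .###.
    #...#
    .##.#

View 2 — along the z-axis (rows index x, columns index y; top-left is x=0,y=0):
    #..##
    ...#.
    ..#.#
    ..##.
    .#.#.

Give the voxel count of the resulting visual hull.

initial block: 5^3 = 125
step 1: project along y, AND mask (15/25) → |grid| = 75
step 2: project along z, AND mask (10/25) → |grid| = 29

29 voxels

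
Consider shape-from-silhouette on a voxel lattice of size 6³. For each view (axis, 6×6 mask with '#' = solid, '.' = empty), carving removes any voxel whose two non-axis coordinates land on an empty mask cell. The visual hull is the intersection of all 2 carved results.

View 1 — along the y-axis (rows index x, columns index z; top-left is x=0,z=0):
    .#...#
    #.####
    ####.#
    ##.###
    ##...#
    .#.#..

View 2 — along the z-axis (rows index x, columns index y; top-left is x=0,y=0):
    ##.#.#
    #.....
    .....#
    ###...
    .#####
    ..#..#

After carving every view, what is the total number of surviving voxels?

initial block: 6^3 = 216
[1] y-view keeps 22 columns → grid now 132
[2] z-view keeps 16 columns → grid now 52

|visual hull| = 52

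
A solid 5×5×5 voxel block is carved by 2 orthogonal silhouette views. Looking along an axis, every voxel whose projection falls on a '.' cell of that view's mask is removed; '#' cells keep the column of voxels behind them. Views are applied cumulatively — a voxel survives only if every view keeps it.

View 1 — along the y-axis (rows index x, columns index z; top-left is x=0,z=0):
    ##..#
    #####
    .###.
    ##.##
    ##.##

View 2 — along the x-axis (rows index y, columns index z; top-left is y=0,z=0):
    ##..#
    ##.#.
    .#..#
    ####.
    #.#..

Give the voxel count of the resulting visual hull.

before carving: 125 voxels (5×5×5)
step 1: project along y, AND mask (19/25) → |grid| = 95
step 2: project along x, AND mask (14/25) → |grid| = 56

voxel count = 56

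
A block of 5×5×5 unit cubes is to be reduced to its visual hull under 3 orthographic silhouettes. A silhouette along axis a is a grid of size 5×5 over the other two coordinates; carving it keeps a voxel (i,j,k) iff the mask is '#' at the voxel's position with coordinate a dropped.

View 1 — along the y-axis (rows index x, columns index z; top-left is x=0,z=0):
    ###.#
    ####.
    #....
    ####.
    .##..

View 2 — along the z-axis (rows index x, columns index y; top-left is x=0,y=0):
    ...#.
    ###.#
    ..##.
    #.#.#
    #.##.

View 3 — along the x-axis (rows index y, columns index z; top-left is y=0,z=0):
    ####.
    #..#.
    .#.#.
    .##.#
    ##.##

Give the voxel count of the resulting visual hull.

initial block: 5^3 = 125
step 1: project along y, AND mask (15/25) → |grid| = 75
step 2: project along z, AND mask (13/25) → |grid| = 40
step 3: project along x, AND mask (15/25) → |grid| = 28

voxel count = 28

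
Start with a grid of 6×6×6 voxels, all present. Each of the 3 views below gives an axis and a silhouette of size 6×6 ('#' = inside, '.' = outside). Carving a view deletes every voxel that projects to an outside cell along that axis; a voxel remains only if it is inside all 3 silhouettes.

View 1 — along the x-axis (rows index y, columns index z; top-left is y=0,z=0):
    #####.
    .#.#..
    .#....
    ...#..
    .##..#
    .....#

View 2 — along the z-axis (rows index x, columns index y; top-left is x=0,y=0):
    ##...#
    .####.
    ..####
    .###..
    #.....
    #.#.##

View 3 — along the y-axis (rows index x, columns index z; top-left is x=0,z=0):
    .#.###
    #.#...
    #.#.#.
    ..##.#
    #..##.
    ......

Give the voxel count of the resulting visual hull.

13 voxels

initial block: 6^3 = 216
V1 x: intersect with YZ mask (13 set) -- 78 left
V2 z: intersect with XY mask (19 set) -- 40 left
V3 y: intersect with XZ mask (15 set) -- 13 left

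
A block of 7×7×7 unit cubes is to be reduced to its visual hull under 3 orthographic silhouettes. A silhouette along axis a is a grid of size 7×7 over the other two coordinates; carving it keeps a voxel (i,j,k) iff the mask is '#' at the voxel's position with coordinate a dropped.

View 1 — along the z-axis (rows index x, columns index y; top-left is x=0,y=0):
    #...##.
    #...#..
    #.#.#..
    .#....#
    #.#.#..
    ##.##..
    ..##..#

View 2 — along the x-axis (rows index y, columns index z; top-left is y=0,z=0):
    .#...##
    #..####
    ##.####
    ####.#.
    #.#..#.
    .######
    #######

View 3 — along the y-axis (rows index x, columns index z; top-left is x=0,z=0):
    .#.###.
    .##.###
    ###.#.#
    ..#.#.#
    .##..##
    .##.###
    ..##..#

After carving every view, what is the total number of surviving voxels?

initial block: 7^3 = 343
after view 1 [z-axis, 20 of 49 cells solid] → remaining = 140
after view 2 [x-axis, 35 of 49 cells solid] → remaining = 88
after view 3 [y-axis, 29 of 49 cells solid] → remaining = 51

remaining voxels: 51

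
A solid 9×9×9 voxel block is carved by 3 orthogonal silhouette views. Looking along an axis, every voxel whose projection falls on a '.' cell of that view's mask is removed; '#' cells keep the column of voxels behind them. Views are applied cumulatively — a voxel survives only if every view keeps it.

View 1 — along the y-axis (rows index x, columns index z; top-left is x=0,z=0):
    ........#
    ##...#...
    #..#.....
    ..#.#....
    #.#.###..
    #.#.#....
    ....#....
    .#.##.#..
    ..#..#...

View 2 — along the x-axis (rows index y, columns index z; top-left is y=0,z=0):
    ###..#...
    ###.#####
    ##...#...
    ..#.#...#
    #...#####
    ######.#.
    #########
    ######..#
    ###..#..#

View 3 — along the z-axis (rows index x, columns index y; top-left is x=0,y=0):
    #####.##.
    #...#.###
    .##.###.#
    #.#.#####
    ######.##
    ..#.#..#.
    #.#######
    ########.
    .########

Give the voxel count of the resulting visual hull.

initial block: 9^3 = 729
after view 1 [y-axis, 23 of 81 cells solid] → remaining = 207
after view 2 [x-axis, 52 of 81 cells solid] → remaining = 146
after view 3 [z-axis, 60 of 81 cells solid] → remaining = 105

voxel count = 105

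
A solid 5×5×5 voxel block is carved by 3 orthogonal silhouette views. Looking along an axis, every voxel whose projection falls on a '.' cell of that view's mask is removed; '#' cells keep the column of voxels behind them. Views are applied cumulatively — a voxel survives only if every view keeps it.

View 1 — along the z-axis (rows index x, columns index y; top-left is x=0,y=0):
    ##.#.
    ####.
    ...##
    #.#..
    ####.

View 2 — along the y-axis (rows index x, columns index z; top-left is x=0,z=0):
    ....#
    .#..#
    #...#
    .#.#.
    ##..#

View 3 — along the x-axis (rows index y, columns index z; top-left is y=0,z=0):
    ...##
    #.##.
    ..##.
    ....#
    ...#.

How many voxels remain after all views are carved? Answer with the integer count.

|visual hull| = 10

before carving: 125 voxels (5×5×5)
V1 z: intersect with XY mask (15 set) -- 75 left
V2 y: intersect with XZ mask (10 set) -- 31 left
V3 x: intersect with YZ mask (9 set) -- 10 left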